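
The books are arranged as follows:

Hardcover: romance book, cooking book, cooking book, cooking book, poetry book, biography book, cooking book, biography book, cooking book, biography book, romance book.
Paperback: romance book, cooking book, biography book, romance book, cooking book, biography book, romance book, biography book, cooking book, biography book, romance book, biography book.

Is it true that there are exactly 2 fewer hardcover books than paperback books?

There are 11 hardcover books.
There are 12 paperback books.
The claim requires 12 − 11 (= 1) to equal 2, which does not hold.

False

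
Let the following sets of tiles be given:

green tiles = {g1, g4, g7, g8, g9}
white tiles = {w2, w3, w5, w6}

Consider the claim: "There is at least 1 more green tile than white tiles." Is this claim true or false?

True

green tiles: 5.
white tiles: 4.
The claim requires 5 − 4 = 1 ≥ 1, which holds.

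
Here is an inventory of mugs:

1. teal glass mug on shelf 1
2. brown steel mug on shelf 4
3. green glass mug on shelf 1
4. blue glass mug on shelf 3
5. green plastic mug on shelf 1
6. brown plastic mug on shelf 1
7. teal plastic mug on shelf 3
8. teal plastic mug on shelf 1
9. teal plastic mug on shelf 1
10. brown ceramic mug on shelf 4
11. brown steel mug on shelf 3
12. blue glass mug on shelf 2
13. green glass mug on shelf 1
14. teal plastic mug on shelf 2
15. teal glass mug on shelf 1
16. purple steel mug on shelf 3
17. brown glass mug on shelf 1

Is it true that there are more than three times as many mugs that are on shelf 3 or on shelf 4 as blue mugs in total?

|mugs on shelf 3 or on shelf 4| = 6.
|blue mugs| = 2.
The claim requires 6 > 3 × 2 = 6, which does not hold.

False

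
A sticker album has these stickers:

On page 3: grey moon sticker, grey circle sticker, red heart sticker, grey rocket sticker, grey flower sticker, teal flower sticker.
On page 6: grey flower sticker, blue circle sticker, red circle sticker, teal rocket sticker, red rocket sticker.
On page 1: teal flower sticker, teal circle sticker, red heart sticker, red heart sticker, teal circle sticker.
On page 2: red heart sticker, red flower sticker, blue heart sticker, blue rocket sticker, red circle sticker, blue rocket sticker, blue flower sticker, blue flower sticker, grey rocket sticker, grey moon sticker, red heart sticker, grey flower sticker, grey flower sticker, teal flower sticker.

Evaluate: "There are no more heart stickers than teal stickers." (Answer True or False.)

True

heart stickers: 6.
teal stickers: 6.
The claim requires 6 ≤ 6, which holds.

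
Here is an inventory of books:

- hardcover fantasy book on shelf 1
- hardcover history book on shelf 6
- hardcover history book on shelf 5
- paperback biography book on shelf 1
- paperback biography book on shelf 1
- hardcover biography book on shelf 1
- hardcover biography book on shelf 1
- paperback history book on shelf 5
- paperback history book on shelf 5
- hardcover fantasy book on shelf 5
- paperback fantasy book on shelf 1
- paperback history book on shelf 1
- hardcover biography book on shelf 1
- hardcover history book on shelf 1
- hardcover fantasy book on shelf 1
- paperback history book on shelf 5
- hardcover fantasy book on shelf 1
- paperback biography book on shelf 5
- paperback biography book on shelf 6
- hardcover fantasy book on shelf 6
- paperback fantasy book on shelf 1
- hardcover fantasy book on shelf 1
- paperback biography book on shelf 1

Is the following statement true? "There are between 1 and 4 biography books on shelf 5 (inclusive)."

True

biography books on shelf 5: 1.
The claim requires 1 ≤ 1 ≤ 4, which holds.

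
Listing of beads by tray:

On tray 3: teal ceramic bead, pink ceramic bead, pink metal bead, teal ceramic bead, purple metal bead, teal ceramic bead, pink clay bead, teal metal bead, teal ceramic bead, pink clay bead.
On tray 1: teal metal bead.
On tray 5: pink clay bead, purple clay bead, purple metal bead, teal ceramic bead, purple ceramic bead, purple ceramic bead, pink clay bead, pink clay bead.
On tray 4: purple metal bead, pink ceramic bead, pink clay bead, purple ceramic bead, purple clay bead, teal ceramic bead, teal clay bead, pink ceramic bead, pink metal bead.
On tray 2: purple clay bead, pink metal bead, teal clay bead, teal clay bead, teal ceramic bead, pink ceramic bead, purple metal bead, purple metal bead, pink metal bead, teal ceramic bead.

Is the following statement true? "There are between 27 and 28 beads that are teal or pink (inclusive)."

beads that are teal or pink: 27.
The claim requires 27 ≤ 27 ≤ 28, which holds.

True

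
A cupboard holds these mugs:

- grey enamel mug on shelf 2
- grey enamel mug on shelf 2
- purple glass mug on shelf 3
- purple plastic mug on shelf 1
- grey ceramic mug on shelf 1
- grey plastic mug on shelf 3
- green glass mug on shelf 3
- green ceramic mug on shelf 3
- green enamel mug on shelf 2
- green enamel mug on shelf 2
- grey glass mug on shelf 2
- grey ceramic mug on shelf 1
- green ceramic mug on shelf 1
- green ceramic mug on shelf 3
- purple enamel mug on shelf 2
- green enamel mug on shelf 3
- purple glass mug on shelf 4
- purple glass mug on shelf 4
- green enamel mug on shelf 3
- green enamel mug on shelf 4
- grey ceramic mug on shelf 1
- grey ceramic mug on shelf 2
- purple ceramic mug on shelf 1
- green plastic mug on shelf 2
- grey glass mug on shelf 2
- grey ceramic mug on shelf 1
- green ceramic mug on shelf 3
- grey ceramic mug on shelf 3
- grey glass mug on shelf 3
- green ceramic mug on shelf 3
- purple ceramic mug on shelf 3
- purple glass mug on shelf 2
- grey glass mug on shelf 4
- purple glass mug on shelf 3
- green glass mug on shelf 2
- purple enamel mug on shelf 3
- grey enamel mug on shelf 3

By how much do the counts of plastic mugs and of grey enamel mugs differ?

plastic mugs: 3. grey enamel mugs: 3.
|3 − 3| = 3 − 3 = 0.

0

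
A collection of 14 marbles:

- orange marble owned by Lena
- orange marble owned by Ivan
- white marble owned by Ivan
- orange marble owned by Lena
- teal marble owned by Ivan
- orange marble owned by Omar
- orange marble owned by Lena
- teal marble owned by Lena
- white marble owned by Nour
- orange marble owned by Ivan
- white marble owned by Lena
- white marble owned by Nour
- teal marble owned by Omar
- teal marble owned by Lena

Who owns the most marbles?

Counts by owner: Lena→6, Ivan→4, Nour→2, Omar→2.
The maximum is 6, held uniquely by Lena.

Lena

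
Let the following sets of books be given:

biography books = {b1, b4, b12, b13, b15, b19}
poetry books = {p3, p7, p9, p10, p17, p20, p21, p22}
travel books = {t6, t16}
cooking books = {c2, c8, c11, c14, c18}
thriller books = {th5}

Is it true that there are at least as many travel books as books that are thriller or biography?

|travel books| = 2.
|books that are thriller or biography| = 7.
The claim requires 2 ≥ 7, which does not hold.

False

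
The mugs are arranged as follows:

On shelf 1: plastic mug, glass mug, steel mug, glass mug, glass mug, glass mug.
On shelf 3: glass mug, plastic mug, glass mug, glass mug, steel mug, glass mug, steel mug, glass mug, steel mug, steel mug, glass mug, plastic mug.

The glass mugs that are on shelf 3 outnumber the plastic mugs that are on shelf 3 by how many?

4

glass mugs on shelf 3: 6.
plastic mugs on shelf 3: 2.
6 − 2 = 4.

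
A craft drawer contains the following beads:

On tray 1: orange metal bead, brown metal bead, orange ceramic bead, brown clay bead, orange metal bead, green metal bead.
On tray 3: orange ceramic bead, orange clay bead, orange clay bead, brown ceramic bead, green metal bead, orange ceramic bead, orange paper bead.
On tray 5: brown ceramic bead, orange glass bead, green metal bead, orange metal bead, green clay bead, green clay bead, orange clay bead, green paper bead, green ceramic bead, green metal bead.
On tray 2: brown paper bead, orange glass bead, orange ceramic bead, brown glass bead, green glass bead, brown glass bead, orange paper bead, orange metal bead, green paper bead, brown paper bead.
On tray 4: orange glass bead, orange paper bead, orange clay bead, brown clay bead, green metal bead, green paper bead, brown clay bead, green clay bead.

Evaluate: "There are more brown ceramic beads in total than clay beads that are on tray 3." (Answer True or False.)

False

|brown ceramic beads| = 2.
|clay beads on tray 3| = 2.
The claim requires 2 > 2, which does not hold.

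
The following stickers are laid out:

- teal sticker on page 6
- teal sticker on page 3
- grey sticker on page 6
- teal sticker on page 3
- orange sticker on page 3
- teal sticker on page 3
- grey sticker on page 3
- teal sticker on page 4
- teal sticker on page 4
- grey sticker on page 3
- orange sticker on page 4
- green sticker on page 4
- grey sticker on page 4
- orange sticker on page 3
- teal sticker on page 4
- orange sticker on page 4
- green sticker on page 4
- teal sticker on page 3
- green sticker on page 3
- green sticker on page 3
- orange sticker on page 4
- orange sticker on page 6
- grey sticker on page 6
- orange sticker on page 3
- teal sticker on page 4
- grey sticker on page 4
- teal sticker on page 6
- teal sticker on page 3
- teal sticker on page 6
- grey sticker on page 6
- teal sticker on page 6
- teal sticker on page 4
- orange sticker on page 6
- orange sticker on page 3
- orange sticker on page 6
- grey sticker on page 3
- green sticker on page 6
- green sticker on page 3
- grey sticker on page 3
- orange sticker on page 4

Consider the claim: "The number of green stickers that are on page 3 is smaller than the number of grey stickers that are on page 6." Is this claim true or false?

|green stickers on page 3| = 3.
|grey stickers on page 6| = 3.
The claim requires 3 < 3, which does not hold.

False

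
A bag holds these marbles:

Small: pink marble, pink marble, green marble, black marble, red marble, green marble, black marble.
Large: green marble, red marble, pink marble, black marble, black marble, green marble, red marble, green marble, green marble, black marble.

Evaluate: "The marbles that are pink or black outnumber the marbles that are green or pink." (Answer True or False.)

marbles that are pink or black: 8.
marbles that are green or pink: 9.
The claim requires 8 > 9, which does not hold.

False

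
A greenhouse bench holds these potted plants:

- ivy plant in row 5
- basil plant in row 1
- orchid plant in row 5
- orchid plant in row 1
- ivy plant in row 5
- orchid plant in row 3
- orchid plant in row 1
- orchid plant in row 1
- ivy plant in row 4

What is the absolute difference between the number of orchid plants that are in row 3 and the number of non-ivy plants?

5

orchid plants in row 3: 1. non-ivy plants: 6.
|1 − 6| = 6 − 1 = 5.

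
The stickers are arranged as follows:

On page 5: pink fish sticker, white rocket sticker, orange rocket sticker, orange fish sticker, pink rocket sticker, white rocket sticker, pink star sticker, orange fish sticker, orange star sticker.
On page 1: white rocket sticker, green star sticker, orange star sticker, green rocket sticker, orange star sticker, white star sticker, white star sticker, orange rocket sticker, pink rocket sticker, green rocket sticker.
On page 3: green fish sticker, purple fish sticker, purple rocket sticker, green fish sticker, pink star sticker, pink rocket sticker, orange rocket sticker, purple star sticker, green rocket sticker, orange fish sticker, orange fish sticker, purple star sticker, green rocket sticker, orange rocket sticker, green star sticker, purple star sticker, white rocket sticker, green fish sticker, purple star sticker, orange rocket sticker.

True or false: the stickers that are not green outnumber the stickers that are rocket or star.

False

|stickers that are not green| = 30.
|stickers that are rocket or star| = 30.
The claim requires 30 > 30, which does not hold.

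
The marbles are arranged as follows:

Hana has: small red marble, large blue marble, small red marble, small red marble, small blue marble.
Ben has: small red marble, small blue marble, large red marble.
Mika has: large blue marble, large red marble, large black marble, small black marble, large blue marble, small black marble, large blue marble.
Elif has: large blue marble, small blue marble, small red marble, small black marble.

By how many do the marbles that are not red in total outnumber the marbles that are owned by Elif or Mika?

1

marbles that are not red: 12.
marbles owned by Elif or Mika: 11.
12 − 11 = 1.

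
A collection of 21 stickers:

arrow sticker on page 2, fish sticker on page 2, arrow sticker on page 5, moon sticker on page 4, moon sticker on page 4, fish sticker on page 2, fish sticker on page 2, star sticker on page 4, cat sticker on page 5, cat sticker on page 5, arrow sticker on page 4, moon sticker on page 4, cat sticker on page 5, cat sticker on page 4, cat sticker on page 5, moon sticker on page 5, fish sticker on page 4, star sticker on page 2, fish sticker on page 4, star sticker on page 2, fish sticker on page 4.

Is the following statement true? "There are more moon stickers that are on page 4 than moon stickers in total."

moon stickers on page 4: 3.
moon stickers: 4.
The claim requires 3 > 4, which does not hold.

False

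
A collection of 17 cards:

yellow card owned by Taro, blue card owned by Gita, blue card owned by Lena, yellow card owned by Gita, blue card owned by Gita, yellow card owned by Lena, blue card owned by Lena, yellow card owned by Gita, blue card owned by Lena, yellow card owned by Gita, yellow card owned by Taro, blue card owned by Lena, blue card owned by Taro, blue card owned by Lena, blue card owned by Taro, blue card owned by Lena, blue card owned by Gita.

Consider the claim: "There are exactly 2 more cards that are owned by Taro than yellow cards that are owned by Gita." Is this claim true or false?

Count of cards owned by Taro: 4.
Count of yellow cards owned by Gita: 3.
The claim requires 4 − 3 (= 1) to equal 2, which does not hold.

False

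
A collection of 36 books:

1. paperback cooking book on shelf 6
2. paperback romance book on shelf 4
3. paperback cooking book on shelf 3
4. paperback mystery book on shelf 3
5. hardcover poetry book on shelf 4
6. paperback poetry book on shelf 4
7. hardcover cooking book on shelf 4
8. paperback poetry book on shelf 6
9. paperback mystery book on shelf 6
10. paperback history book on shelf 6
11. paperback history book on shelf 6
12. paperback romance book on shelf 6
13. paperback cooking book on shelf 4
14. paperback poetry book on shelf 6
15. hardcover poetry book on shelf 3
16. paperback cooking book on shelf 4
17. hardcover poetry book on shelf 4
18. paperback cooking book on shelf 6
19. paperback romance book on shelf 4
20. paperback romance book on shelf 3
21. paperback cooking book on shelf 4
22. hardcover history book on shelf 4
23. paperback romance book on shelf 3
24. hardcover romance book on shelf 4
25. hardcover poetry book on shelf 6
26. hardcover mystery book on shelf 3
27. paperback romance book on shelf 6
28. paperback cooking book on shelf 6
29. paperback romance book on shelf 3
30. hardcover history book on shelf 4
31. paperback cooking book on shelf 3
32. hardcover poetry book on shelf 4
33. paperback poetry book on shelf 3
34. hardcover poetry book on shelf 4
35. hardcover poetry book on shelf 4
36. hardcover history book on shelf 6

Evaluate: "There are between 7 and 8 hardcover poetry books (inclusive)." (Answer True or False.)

True

There are 7 hardcover poetry books.
The claim requires 7 ≤ 7 ≤ 8, which holds.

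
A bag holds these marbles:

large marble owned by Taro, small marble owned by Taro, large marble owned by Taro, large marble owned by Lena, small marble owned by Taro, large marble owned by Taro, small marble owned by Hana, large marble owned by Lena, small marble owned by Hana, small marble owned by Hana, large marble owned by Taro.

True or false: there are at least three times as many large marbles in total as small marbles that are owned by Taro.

True

|large marbles| = 6.
|small marbles owned by Taro| = 2.
The claim requires 6 ≥ 3 × 2 = 6, which holds.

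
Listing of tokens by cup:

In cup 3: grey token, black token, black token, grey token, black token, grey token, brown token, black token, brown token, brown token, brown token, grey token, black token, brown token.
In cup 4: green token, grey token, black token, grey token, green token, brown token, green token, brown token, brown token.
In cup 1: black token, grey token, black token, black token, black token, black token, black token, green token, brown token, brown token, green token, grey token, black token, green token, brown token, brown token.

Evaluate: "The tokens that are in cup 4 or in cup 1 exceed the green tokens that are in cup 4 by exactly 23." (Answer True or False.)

tokens in cup 4 or in cup 1: 25.
green tokens in cup 4: 3.
The claim requires 25 − 3 (= 22) to equal 23, which does not hold.

False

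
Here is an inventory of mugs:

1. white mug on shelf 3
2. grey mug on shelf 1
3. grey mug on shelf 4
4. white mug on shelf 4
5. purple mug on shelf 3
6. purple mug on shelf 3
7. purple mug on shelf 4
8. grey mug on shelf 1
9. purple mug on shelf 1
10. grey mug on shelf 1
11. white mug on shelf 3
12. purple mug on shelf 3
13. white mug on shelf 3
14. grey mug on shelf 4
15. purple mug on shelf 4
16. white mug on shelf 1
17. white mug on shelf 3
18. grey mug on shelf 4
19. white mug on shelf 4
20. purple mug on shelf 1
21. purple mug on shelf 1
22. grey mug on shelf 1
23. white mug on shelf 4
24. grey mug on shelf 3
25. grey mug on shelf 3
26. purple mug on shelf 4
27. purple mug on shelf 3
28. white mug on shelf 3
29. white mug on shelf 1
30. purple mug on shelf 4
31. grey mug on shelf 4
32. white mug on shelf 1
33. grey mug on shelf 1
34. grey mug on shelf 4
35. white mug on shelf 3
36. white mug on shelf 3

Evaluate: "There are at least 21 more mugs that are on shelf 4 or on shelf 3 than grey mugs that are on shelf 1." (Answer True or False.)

False

|mugs on shelf 4 or on shelf 3| = 25.
|grey mugs on shelf 1| = 5.
The claim requires 25 − 5 = 20 ≥ 21, which does not hold.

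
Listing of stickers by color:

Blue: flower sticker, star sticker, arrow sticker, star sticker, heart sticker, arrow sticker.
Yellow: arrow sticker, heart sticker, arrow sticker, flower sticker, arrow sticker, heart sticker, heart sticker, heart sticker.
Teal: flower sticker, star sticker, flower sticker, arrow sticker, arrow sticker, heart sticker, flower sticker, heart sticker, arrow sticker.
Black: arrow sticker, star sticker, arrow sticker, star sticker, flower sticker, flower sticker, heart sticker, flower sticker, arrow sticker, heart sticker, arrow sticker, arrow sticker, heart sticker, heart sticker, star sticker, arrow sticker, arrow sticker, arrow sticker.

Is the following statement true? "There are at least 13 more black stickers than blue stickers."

black stickers: 18.
blue stickers: 6.
The claim requires 18 − 6 = 12 ≥ 13, which does not hold.

False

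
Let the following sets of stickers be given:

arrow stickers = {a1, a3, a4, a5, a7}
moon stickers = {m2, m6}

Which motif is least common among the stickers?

Counts by motif: arrow 5, moon 2.
The minimum is 2, held uniquely by moon.

moon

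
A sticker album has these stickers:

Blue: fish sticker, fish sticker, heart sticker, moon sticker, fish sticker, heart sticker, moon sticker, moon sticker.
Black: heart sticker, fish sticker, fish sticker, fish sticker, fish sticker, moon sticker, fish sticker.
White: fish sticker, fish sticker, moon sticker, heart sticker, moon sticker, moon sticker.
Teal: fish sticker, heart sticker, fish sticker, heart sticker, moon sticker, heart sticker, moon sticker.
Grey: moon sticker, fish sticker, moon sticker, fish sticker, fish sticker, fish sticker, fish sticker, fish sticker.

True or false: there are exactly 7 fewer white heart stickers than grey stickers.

True

|white heart stickers| = 1.
|grey stickers| = 8.
The claim requires 8 − 1 (= 7) to equal 7, which holds.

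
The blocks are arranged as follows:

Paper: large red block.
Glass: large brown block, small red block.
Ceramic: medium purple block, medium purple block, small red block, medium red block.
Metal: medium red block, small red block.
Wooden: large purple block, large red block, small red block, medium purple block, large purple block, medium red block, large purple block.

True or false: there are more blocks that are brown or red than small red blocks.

blocks that are brown or red: 10.
small red blocks: 4.
The claim requires 10 > 4, which holds.

True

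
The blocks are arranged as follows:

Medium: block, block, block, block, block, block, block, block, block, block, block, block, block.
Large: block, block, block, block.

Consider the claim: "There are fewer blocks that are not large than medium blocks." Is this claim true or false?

False

|blocks that are not large| = 13.
|medium blocks| = 13.
The claim requires 13 < 13, which does not hold.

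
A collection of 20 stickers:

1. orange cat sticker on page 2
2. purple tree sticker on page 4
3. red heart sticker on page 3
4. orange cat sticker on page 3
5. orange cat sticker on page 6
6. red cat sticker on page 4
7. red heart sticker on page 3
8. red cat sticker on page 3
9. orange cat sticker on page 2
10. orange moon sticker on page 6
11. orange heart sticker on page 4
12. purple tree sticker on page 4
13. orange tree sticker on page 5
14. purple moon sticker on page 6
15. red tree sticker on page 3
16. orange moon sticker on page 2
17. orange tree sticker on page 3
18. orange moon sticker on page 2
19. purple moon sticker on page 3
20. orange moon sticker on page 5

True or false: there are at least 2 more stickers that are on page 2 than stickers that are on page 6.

stickers on page 2: 4.
stickers on page 6: 3.
The claim requires 4 − 3 = 1 ≥ 2, which does not hold.

False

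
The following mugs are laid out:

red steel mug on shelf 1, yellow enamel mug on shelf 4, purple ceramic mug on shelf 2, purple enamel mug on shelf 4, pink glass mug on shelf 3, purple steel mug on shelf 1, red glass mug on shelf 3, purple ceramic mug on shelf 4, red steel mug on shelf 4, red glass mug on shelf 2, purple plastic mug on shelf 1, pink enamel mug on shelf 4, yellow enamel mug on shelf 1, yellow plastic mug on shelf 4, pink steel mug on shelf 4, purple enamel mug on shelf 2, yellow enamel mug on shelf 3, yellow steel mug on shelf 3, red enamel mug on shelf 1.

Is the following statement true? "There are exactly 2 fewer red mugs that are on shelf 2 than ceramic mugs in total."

False

red mugs on shelf 2: 1.
ceramic mugs: 2.
The claim requires 2 − 1 (= 1) to equal 2, which does not hold.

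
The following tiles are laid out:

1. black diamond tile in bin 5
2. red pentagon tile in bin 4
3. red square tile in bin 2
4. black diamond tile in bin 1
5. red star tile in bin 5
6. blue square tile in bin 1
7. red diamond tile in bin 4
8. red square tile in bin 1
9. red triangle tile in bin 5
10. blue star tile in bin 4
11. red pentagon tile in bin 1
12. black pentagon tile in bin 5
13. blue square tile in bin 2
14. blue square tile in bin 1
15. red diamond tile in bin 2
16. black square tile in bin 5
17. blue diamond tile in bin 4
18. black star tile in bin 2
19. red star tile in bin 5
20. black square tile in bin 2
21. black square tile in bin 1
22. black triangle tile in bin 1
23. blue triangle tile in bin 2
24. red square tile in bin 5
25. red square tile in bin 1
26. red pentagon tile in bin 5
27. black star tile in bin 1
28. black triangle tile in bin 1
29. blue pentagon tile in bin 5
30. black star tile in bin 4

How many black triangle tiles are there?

2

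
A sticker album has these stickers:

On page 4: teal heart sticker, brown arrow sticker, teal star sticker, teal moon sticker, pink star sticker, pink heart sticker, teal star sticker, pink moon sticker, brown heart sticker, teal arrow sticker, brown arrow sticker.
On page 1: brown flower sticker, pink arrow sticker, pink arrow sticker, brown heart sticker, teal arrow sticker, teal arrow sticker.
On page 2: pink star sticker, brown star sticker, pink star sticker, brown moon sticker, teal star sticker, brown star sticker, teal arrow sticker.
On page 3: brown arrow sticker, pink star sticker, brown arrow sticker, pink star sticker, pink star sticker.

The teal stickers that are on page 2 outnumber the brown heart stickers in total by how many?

teal stickers on page 2: 2.
brown heart stickers: 2.
2 − 2 = 0.

0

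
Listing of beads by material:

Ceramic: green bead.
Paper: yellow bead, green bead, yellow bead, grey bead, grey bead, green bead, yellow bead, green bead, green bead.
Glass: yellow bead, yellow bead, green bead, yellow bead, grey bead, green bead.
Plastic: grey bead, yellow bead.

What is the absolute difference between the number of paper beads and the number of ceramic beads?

8

paper beads: 9. ceramic beads: 1.
|9 − 1| = 9 − 1 = 8.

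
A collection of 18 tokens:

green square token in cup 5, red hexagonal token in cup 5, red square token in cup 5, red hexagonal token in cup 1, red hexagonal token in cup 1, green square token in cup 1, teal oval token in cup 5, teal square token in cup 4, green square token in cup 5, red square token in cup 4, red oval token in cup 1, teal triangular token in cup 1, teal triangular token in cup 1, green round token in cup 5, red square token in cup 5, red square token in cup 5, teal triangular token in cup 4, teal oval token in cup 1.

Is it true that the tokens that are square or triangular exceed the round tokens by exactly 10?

There are 11 tokens that are square or triangular.
There is 1 round token.
The claim requires 11 − 1 (= 10) to equal 10, which holds.

True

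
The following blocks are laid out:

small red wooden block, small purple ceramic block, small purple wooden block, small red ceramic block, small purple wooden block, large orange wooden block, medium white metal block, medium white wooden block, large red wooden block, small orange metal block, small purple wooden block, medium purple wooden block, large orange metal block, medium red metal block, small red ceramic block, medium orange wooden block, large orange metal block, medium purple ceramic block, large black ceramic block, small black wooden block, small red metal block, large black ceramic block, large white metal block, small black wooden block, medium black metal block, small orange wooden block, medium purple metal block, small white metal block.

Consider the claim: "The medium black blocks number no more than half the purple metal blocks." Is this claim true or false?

medium black blocks: 1.
purple metal blocks: 1.
The claim requires 2 × 1 = 2 ≤ 1, which does not hold.

False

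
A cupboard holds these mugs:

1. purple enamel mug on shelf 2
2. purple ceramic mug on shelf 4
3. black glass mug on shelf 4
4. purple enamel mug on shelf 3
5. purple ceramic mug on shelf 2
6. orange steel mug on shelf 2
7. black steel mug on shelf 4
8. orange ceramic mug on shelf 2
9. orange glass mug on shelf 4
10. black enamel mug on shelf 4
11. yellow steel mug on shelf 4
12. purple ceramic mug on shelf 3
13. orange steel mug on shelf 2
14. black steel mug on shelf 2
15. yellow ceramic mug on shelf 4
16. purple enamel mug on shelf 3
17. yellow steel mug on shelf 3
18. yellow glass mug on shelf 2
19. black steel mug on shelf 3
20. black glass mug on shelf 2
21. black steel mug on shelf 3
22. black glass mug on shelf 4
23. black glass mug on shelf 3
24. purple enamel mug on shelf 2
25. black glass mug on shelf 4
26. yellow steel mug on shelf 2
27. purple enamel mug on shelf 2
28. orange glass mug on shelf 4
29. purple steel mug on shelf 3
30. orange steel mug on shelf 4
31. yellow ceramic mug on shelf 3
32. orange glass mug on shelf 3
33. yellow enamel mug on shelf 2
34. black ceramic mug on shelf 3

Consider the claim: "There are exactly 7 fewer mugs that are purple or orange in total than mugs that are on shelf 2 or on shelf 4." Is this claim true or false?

True

There are 16 mugs that are purple or orange.
There are 23 mugs on shelf 2 or on shelf 4.
The claim requires 23 − 16 (= 7) to equal 7, which holds.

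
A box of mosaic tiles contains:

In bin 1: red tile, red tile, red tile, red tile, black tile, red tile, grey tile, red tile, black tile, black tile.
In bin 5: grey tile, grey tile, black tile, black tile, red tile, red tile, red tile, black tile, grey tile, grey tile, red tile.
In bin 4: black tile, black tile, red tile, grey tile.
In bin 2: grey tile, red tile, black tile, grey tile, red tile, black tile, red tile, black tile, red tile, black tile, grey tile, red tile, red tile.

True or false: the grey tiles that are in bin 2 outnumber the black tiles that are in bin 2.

False

There are 3 grey tiles in bin 2.
There are 4 black tiles in bin 2.
The claim requires 3 > 4, which does not hold.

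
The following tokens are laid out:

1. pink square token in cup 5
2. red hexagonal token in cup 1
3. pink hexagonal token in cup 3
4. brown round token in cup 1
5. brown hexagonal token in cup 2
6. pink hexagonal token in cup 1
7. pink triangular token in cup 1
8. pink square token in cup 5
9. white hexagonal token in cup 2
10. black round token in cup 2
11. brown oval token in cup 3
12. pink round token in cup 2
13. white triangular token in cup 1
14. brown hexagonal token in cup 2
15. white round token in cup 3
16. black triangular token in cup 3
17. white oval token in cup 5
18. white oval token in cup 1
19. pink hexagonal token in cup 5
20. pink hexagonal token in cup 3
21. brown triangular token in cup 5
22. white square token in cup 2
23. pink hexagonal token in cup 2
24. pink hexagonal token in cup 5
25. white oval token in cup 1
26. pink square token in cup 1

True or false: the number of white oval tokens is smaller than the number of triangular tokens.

True

white oval tokens: 3.
triangular tokens: 4.
The claim requires 3 < 4, which holds.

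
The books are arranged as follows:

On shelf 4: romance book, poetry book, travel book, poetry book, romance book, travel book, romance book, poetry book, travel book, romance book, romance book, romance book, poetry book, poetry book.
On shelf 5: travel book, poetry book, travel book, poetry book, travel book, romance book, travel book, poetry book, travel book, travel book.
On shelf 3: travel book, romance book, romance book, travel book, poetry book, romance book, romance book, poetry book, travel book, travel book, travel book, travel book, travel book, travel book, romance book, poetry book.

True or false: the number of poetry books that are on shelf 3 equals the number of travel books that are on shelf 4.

True

|poetry books on shelf 3| = 3.
|travel books on shelf 4| = 3.
The claim requires 3 = 3, which holds.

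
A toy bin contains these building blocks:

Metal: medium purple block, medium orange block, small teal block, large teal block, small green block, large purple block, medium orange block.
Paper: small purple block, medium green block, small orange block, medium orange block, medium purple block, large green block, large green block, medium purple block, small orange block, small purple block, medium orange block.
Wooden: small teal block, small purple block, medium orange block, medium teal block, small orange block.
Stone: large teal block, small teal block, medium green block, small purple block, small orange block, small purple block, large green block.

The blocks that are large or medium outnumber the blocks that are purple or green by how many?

2

blocks that are large or medium: 17.
blocks that are purple or green: 15.
17 − 15 = 2.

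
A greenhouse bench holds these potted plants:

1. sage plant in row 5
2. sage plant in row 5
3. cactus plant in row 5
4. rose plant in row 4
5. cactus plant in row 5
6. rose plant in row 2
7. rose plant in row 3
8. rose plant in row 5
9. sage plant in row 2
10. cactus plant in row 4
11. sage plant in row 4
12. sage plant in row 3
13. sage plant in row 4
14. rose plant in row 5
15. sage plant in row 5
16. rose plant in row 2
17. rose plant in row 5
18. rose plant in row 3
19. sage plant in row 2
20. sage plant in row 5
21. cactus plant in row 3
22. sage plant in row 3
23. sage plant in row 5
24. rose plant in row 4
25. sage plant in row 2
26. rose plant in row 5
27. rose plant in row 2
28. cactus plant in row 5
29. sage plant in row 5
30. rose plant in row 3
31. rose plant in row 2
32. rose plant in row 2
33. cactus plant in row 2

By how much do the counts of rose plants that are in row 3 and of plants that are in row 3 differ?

3

rose plants in row 3: 3. plants in row 3: 6.
|3 − 6| = 6 − 3 = 3.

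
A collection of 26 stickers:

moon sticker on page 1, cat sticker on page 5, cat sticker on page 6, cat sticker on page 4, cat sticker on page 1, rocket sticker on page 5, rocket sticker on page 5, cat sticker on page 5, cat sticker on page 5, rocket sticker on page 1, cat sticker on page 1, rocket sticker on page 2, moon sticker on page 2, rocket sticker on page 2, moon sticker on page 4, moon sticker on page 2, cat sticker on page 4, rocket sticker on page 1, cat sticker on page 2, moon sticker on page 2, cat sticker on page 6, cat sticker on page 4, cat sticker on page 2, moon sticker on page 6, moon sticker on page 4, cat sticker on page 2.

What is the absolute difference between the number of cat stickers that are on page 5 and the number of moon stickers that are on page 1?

2

cat stickers on page 5: 3. moon stickers on page 1: 1.
|3 − 1| = 3 − 1 = 2.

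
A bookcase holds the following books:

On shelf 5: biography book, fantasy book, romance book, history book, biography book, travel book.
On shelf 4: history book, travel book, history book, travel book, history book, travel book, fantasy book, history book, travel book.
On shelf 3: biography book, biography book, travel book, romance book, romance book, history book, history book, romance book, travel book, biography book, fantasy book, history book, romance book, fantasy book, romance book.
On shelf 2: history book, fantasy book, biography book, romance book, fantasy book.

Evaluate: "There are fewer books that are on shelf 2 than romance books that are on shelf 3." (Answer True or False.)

|books on shelf 2| = 5.
|romance books on shelf 3| = 5.
The claim requires 5 < 5, which does not hold.

False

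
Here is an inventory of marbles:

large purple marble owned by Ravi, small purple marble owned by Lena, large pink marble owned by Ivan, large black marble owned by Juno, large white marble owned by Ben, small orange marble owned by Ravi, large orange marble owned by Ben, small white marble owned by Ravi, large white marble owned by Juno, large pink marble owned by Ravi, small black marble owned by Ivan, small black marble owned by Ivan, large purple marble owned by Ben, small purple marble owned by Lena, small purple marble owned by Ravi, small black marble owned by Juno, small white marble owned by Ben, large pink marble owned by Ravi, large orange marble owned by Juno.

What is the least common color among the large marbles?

black

Counts by color (restricted to large marbles): pink 3, white 2, purple 2, orange 2, black 1.
The minimum is 1, held uniquely by black.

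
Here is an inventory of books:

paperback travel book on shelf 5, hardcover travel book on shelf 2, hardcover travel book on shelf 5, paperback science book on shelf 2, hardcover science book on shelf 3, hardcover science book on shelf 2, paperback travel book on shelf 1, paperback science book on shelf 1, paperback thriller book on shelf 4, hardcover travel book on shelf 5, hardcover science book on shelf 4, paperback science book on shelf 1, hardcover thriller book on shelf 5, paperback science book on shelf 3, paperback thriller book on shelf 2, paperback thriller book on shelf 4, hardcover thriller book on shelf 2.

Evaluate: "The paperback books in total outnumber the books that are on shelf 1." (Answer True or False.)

|paperback books| = 9.
|books on shelf 1| = 3.
The claim requires 9 > 3, which holds.

True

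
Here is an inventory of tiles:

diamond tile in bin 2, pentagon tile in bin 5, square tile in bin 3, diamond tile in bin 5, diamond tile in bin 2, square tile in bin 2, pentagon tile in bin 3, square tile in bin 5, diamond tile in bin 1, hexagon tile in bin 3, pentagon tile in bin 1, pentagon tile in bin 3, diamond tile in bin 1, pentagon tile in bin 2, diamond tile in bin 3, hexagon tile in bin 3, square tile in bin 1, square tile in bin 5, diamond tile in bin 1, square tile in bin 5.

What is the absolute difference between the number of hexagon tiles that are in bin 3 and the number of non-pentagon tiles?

13

hexagon tiles in bin 3: 2. non-pentagon tiles: 15.
|2 − 15| = 15 − 2 = 13.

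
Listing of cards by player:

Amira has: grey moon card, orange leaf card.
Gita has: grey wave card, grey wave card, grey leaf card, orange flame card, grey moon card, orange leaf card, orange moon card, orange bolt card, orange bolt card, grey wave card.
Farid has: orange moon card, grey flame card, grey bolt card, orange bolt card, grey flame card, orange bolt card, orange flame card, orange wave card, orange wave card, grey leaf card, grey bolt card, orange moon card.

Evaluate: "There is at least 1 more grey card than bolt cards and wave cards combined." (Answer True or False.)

grey cards: 11.
bolt cards: 6; wave cards: 5; combined: 6 + 5 = 11.
The claim requires 11 − 11 = 0 ≥ 1, which does not hold.

False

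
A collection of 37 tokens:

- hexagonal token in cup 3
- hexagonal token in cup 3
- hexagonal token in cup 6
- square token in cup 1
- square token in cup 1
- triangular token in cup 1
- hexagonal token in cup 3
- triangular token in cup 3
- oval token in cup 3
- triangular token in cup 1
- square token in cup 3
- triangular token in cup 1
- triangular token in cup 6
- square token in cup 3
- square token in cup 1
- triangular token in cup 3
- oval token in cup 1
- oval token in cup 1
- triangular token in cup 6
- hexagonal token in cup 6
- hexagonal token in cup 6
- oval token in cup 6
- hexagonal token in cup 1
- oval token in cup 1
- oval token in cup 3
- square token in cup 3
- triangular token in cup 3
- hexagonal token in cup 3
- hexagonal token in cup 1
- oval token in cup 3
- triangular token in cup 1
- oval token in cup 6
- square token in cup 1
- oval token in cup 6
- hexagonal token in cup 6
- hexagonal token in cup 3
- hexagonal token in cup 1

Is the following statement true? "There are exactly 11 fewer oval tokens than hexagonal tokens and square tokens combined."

False

There are 9 oval tokens.
hexagonal tokens: 12; square tokens: 7; combined: 12 + 7 = 19.
The claim requires 19 − 9 (= 10) to equal 11, which does not hold.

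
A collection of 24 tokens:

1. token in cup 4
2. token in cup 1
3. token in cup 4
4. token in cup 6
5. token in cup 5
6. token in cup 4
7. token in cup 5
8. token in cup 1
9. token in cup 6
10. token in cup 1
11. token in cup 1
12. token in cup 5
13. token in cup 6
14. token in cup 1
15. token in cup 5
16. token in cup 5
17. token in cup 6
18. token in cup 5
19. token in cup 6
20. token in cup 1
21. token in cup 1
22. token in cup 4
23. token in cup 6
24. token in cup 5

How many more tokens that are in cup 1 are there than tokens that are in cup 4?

3

tokens in cup 1: 7.
tokens in cup 4: 4.
7 − 4 = 3.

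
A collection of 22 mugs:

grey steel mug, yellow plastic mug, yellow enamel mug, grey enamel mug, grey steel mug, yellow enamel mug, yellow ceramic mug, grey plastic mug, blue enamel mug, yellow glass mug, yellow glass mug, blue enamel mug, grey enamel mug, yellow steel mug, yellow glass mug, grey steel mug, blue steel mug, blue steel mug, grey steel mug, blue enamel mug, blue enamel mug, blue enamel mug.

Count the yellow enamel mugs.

2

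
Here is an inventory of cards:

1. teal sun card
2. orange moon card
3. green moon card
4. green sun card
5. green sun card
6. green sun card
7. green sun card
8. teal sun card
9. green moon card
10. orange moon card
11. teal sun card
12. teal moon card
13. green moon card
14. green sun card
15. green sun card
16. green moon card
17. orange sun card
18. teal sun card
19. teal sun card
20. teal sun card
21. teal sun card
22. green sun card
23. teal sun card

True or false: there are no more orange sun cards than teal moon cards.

|orange sun cards| = 1.
|teal moon cards| = 1.
The claim requires 1 ≤ 1, which holds.

True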